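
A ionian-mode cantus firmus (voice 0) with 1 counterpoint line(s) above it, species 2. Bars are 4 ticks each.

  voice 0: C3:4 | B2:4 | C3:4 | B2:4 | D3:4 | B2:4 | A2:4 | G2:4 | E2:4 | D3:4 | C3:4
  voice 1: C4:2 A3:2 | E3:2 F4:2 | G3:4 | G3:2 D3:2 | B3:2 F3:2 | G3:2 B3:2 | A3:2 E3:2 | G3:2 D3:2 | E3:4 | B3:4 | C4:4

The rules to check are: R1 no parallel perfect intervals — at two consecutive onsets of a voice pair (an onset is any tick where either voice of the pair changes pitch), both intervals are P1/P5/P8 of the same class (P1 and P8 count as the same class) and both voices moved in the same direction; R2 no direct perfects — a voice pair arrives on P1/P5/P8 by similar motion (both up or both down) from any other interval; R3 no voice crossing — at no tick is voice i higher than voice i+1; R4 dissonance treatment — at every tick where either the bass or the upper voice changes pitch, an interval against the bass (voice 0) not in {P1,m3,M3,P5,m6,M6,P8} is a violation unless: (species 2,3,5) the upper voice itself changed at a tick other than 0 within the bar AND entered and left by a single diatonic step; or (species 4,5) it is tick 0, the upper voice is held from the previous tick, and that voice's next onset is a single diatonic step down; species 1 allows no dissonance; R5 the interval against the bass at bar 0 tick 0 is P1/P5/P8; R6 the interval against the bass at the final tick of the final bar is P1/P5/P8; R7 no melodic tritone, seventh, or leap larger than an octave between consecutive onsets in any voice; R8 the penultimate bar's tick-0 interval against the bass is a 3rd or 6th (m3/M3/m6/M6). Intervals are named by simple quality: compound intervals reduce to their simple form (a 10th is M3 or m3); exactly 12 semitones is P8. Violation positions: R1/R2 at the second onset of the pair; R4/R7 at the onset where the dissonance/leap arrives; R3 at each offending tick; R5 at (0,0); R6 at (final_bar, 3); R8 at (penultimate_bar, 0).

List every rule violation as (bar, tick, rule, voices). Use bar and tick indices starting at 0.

(1, 0, R4, (0, 1))
(1, 2, R4, (0, 1))
(1, 2, R7, (1,))
(2, 0, R7, (1,))
(4, 2, R7, (1,))
(6, 0, R1, (0, 1))
(9, 0, R7, (0,))

bar 0: v0=C3 v1=C4 downbeat P8
bar 1: v0=B2 v1=E3 downbeat P4
bar 2: v0=C3 v1=G3 downbeat P5
bar 3: v0=B2 v1=G3 downbeat m6
bar 4: v0=D3 v1=B3 downbeat M6
bar 5: v0=B2 v1=G3 downbeat m6
bar 6: v0=A2 v1=A3 downbeat P8
bar 7: v0=G2 v1=G3 downbeat P8
bar 8: v0=E2 v1=E3 downbeat P8
bar 9: v0=D3 v1=B3 downbeat M6
bar 10: v0=C3 v1=C4 downbeat P8
  -> R4 @ bar 1 tick 0 v(0, 1): B2/E3 P4 untreated
  -> R4 @ bar 1 tick 2 v(0, 1): B2/F4 TT untreated
  -> R7 @ bar 1 tick 2 v(1,): E3->F4 leap 13st
  -> R7 @ bar 2 tick 0 v(1,): F4->G3 leap 10st
  -> R7 @ bar 4 tick 2 v(1,): B3->F3 leap 6st
  -> R1 @ bar 6 tick 0 v(0, 1): B2/B3 P8 -> A2/A3 P8 similar
  -> R7 @ bar 9 tick 0 v(0,): E2->D3 leap 10st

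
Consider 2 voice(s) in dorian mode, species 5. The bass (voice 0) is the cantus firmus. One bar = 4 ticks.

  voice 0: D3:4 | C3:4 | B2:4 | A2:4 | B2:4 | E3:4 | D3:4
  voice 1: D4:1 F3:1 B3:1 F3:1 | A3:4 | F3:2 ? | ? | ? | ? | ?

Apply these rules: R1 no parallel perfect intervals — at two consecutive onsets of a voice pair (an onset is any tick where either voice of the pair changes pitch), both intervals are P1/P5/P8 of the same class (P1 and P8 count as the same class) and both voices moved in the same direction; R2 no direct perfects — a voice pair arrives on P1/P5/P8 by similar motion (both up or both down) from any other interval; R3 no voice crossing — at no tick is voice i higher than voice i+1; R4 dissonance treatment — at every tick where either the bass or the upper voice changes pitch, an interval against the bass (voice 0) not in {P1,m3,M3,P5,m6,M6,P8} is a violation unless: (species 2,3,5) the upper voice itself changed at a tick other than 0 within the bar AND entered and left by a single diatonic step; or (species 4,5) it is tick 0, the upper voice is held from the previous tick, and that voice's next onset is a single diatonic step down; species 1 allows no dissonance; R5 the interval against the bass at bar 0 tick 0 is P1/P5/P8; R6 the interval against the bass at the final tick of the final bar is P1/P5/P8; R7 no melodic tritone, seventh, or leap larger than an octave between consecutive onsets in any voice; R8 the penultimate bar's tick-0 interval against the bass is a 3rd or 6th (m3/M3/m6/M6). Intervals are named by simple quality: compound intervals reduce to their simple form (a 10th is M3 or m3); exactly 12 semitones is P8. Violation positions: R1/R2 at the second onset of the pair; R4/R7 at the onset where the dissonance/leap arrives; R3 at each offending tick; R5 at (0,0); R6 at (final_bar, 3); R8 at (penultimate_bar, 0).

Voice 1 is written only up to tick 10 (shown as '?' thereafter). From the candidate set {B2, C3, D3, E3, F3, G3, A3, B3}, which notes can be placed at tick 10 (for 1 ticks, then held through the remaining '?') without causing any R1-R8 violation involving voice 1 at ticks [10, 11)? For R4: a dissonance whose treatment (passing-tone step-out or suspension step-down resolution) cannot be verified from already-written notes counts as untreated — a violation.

{D3, F3, G3}

B2: violates R7
C3: violates R4
D3: legal
E3: violates R4
F3: legal
G3: legal
A3: violates R4
B3: violates R7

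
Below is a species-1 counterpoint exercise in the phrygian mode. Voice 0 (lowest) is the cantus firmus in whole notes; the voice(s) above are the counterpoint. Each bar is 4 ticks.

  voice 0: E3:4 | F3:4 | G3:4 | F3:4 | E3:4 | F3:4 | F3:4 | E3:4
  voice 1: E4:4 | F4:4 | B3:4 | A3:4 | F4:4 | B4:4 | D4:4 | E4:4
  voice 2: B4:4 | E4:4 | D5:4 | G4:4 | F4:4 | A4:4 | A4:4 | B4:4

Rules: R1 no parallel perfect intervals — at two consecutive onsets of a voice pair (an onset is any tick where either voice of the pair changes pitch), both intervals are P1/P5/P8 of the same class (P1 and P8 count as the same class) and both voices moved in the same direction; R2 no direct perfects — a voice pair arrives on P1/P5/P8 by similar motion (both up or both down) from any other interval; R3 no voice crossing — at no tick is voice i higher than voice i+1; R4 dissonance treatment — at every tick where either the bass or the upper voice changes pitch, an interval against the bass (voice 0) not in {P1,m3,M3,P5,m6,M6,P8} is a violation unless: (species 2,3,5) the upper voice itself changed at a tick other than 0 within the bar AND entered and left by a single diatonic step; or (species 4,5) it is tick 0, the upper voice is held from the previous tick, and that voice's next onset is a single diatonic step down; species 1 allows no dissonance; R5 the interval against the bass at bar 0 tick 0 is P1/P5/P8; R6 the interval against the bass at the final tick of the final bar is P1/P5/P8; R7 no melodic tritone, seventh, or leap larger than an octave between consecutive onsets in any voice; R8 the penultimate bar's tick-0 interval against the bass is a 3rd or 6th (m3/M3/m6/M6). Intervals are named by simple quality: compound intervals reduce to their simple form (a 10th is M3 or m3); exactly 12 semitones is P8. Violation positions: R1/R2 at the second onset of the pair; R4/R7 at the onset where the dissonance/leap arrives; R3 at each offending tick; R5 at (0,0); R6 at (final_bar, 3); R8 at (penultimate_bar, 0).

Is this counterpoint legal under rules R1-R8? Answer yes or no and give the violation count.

bar 0: v0=E3 v1=E4 v2=B4 (P5)
bar 1: v0=F3 v1=F4 v2=E4 (M7)
bar 2: v0=G3 v1=B3 v2=D5 (P5)
bar 3: v0=F3 v1=A3 v2=G4 (M2)
bar 4: v0=E3 v1=F4 v2=F4 (m2)
bar 5: v0=F3 v1=B4 v2=A4 (M3)
bar 6: v0=F3 v1=D4 v2=A4 (M3)
bar 7: v0=E3 v1=E4 v2=B4 (P5)
  R1 @ bar1.0: E3/E4 P8 -> F3/F4 P8 similar
  R3 @ bar1.0: F4 above E4
  R4 @ bar1.0: F3/E4 M7 untreated
  R3 @ bar1.1: F4 above E4
  R3 @ bar1.2: F4 above E4
  R3 @ bar1.3: F4 above E4
  R2 @ bar2.0: F3/E4 M7 -> G3/D5 P5 similar
  R7 @ bar2.0: F4->B3 leap 6st
  R7 @ bar2.0: E4->D5 leap 10st
  R4 @ bar3.0: F3/G4 M2 untreated
  R4 @ bar4.0: E3/F4 m2 untreated
  R4 @ bar4.0: E3/F4 m2 untreated
  R3 @ bar5.0: B4 above A4
  R4 @ bar5.0: F3/B4 TT untreated
  R7 @ bar5.0: F4->B4 leap 6st
  R3 @ bar5.1: B4 above A4
  R3 @ bar5.2: B4 above A4
  R3 @ bar5.3: B4 above A4
  R1 @ bar7.0: D4/A4 P5 -> E4/B4 P5 similar

No (19 violations)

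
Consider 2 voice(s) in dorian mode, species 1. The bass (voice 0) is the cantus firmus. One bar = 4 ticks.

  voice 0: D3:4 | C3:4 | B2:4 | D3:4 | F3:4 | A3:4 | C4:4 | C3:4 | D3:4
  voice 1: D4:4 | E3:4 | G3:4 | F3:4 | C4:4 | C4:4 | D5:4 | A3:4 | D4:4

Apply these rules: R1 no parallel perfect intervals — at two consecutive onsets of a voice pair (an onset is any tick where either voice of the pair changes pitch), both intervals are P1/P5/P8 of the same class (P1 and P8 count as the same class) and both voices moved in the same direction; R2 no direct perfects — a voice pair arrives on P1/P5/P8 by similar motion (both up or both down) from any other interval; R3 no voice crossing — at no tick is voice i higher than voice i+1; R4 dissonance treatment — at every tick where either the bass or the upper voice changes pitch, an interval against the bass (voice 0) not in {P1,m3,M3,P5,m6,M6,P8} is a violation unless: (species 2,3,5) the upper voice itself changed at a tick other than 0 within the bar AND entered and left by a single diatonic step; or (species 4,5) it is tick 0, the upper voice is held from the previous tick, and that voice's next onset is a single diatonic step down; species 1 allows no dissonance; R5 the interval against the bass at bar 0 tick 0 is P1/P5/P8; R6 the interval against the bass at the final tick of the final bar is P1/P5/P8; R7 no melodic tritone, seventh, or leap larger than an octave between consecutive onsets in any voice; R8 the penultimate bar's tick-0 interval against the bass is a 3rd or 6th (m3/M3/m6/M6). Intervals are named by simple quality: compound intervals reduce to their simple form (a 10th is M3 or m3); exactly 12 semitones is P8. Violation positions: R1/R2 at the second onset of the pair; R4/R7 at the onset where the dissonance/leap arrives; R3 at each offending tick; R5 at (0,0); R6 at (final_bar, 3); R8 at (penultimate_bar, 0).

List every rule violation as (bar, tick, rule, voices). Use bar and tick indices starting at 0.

(1, 0, R7, (1,))
(4, 0, R2, (0, 1))
(6, 0, R4, (0, 1))
(6, 0, R7, (1,))
(7, 0, R7, (1,))
(8, 0, R2, (0, 1))

bar 0: v0=D3 v1=D4 downbeat P8
bar 1: v0=C3 v1=E3 downbeat M3
bar 2: v0=B2 v1=G3 downbeat m6
bar 3: v0=D3 v1=F3 downbeat m3
bar 4: v0=F3 v1=C4 downbeat P5
bar 5: v0=A3 v1=C4 downbeat m3
bar 6: v0=C4 v1=D5 downbeat M2
bar 7: v0=C3 v1=A3 downbeat M6
bar 8: v0=D3 v1=D4 downbeat P8
  -> R7 @ bar 1 tick 0 v(1,): D4->E3 leap 10st
  -> R2 @ bar 4 tick 0 v(0, 1): D3/F3 m3 -> F3/C4 P5 similar
  -> R4 @ bar 6 tick 0 v(0, 1): C4/D5 M2 untreated
  -> R7 @ bar 6 tick 0 v(1,): C4->D5 leap 14st
  -> R7 @ bar 7 tick 0 v(1,): D5->A3 leap 17st
  -> R2 @ bar 8 tick 0 v(0, 1): C3/A3 M6 -> D3/D4 P8 similar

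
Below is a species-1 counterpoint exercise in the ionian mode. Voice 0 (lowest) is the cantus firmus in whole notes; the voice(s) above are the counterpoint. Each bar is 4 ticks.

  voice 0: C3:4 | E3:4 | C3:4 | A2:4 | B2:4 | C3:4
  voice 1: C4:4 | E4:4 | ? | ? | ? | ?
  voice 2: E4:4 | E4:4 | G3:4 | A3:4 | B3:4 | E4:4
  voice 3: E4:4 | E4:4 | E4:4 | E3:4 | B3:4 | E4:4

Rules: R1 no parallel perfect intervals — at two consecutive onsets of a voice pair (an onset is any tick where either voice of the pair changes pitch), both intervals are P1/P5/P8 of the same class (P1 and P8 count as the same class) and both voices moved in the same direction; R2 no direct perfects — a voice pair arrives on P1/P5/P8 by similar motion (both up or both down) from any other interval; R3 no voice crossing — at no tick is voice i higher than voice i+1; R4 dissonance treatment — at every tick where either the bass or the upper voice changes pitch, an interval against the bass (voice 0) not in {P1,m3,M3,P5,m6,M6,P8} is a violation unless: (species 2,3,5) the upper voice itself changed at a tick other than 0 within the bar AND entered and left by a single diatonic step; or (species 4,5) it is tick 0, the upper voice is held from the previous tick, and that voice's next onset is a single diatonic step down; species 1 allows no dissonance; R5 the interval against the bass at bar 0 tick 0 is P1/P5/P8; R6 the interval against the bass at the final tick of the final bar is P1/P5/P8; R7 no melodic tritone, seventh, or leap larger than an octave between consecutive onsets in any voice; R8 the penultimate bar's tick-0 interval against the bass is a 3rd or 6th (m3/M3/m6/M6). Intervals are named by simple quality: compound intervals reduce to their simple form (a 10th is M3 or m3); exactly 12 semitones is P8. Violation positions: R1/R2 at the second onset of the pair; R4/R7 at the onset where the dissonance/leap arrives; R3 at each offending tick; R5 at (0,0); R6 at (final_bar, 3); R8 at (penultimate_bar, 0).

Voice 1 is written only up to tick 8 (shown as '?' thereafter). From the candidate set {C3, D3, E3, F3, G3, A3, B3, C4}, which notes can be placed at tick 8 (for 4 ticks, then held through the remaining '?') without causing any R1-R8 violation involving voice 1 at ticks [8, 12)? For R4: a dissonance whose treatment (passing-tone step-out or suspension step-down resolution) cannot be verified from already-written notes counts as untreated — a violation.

{E3}

C3: violates R1,R2,R7
D3: violates R4,R7
E3: legal
F3: violates R4,R7
G3: violates R1,R2
A3: violates R3
B3: violates R3,R4
C4: violates R1,R3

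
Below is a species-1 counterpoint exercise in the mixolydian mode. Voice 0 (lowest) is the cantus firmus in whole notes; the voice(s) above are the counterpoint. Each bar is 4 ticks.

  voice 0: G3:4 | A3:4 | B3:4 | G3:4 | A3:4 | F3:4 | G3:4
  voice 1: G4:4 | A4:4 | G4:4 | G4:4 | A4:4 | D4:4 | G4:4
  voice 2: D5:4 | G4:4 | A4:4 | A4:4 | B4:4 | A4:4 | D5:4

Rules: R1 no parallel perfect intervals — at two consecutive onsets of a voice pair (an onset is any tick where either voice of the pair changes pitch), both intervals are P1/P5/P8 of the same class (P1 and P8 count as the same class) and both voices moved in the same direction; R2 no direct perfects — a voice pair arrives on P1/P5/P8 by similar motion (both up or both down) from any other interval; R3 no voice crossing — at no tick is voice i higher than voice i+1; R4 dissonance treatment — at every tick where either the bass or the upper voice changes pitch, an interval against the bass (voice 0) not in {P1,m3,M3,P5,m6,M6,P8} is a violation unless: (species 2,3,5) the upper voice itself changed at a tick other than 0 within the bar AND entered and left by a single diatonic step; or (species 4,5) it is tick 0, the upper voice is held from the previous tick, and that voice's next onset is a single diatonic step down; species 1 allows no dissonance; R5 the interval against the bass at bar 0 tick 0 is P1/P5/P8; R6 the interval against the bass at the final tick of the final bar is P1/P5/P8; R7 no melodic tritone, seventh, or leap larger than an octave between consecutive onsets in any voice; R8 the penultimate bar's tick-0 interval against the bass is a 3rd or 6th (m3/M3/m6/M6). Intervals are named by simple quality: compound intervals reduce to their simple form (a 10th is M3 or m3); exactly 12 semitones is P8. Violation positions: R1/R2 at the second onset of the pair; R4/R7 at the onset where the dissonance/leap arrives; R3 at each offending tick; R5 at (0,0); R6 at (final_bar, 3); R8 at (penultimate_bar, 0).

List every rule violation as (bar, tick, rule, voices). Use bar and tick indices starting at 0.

(1, 0, R1, (0, 1))
(1, 0, R3, (1, 2))
(1, 0, R4, (0, 2))
(1, 1, R3, (1, 2))
(1, 2, R3, (1, 2))
(1, 3, R3, (1, 2))
(2, 0, R4, (0, 2))
(3, 0, R4, (0, 2))
(4, 0, R1, (0, 1))
(4, 0, R4, (0, 2))
(5, 0, R2, (1, 2))
(6, 0, R1, (1, 2))
(6, 0, R2, (0, 1))
(6, 0, R2, (0, 2))

bar 0: v0=G3 v1=G4 v2=D5 downbeat P5
bar 1: v0=A3 v1=A4 v2=G4 downbeat m7
bar 2: v0=B3 v1=G4 v2=A4 downbeat m7
bar 3: v0=G3 v1=G4 v2=A4 downbeat M2
bar 4: v0=A3 v1=A4 v2=B4 downbeat M2
bar 5: v0=F3 v1=D4 v2=A4 downbeat M3
bar 6: v0=G3 v1=G4 v2=D5 downbeat P5
  -> R1 @ bar 1 tick 0 v(0, 1): G3/G4 P8 -> A3/A4 P8 similar
  -> R3 @ bar 1 tick 0 v(1, 2): A4 above G4
  -> R4 @ bar 1 tick 0 v(0, 2): A3/G4 m7 untreated
  -> R3 @ bar 1 tick 1 v(1, 2): A4 above G4
  -> R3 @ bar 1 tick 2 v(1, 2): A4 above G4
  -> R3 @ bar 1 tick 3 v(1, 2): A4 above G4
  -> R4 @ bar 2 tick 0 v(0, 2): B3/A4 m7 untreated
  -> R4 @ bar 3 tick 0 v(0, 2): G3/A4 M2 untreated
  -> R1 @ bar 4 tick 0 v(0, 1): G3/G4 P8 -> A3/A4 P8 similar
  -> R4 @ bar 4 tick 0 v(0, 2): A3/B4 M2 untreated
  -> R2 @ bar 5 tick 0 v(1, 2): A4/B4 M2 -> D4/A4 P5 similar
  -> R1 @ bar 6 tick 0 v(1, 2): D4/A4 P5 -> G4/D5 P5 similar
  -> R2 @ bar 6 tick 0 v(0, 1): F3/D4 M6 -> G3/G4 P8 similar
  -> R2 @ bar 6 tick 0 v(0, 2): F3/A4 M3 -> G3/D5 P5 similar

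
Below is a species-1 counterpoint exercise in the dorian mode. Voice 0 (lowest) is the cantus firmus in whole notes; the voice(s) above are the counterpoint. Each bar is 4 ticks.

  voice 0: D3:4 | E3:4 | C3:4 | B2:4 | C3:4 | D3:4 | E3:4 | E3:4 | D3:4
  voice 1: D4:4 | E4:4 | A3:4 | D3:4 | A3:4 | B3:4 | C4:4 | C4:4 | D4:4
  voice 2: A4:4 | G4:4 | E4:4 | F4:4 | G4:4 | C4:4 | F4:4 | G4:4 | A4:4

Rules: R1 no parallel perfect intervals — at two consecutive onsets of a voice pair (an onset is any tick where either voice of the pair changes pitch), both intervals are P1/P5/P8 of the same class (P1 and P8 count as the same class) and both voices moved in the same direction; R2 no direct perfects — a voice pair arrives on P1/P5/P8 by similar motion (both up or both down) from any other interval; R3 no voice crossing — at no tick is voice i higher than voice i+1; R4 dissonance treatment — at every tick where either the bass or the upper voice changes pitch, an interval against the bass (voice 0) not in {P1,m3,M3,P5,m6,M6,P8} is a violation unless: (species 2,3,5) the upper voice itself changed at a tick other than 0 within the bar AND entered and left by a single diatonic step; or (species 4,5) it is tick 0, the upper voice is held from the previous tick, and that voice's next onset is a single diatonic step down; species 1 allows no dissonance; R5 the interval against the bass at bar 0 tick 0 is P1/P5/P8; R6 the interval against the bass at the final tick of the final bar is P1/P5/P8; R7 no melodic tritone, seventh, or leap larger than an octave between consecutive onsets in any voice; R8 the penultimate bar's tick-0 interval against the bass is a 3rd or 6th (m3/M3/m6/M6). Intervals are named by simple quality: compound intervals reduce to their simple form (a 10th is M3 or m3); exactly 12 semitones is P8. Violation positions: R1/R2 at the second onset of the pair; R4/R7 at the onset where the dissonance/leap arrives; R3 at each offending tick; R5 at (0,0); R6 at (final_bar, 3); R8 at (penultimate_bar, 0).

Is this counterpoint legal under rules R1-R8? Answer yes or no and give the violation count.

bar 0: v0=D3 v1=D4 v2=A4 (P5)
bar 1: v0=E3 v1=E4 v2=G4 (m3)
bar 2: v0=C3 v1=A3 v2=E4 (M3)
bar 3: v0=B2 v1=D3 v2=F4 (TT)
bar 4: v0=C3 v1=A3 v2=G4 (P5)
bar 5: v0=D3 v1=B3 v2=C4 (m7)
bar 6: v0=E3 v1=C4 v2=F4 (m2)
bar 7: v0=E3 v1=C4 v2=G4 (m3)
bar 8: v0=D3 v1=D4 v2=A4 (P5)
  R1 @ bar1.0: D3/D4 P8 -> E3/E4 P8 similar
  R2 @ bar2.0: E4/G4 m3 -> A3/E4 P5 similar
  R4 @ bar3.0: B2/F4 TT untreated
  R2 @ bar4.0: B2/F4 TT -> C3/G4 P5 similar
  R4 @ bar5.0: D3/C4 m7 untreated
  R4 @ bar6.0: E3/F4 m2 untreated
  R1 @ bar8.0: C4/G4 P5 -> D4/A4 P5 similar

No (7 violations)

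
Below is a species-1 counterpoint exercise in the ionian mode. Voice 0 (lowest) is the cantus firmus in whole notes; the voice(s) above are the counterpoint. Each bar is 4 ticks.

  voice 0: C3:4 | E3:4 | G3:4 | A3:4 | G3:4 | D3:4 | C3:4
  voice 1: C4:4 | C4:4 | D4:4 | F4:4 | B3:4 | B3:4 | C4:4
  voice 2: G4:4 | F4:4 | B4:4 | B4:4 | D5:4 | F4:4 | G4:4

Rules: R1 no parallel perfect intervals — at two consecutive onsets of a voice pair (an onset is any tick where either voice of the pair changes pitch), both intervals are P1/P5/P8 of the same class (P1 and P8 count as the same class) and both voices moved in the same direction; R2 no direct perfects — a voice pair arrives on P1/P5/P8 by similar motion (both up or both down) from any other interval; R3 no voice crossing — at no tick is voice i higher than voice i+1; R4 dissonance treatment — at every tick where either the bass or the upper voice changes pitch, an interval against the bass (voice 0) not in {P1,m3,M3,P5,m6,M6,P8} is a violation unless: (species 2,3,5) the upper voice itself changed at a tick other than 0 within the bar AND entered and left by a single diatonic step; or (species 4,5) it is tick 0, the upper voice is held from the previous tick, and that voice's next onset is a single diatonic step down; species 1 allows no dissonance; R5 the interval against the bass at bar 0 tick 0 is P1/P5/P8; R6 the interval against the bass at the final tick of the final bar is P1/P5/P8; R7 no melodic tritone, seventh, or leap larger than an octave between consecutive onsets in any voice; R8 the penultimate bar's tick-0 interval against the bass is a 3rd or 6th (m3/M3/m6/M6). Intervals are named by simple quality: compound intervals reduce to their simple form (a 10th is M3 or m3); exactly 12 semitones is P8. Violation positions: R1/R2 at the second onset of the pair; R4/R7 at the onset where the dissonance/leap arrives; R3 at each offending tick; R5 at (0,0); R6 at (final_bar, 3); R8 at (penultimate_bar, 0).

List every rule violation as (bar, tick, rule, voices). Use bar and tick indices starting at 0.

bar 0: v0=C3 v1=C4 v2=G4 downbeat P5
bar 1: v0=E3 v1=C4 v2=F4 downbeat m2
bar 2: v0=G3 v1=D4 v2=B4 downbeat M3
bar 3: v0=A3 v1=F4 v2=B4 downbeat M2
bar 4: v0=G3 v1=B3 v2=D5 downbeat P5
bar 5: v0=D3 v1=B3 v2=F4 downbeat m3
bar 6: v0=C3 v1=C4 v2=G4 downbeat P5
  -> R4 @ bar 1 tick 0 v(0, 2): E3/F4 m2 untreated
  -> R2 @ bar 2 tick 0 v(0, 1): E3/C4 m6 -> G3/D4 P5 similar
  -> R7 @ bar 2 tick 0 v(2,): F4->B4 leap 6st
  -> R4 @ bar 3 tick 0 v(0, 2): A3/B4 M2 untreated
  -> R7 @ bar 4 tick 0 v(1,): F4->B3 leap 6st
  -> R2 @ bar 6 tick 0 v(1, 2): B3/F4 TT -> C4/G4 P5 similar

(1, 0, R4, (0, 2))
(2, 0, R2, (0, 1))
(2, 0, R7, (2,))
(3, 0, R4, (0, 2))
(4, 0, R7, (1,))
(6, 0, R2, (1, 2))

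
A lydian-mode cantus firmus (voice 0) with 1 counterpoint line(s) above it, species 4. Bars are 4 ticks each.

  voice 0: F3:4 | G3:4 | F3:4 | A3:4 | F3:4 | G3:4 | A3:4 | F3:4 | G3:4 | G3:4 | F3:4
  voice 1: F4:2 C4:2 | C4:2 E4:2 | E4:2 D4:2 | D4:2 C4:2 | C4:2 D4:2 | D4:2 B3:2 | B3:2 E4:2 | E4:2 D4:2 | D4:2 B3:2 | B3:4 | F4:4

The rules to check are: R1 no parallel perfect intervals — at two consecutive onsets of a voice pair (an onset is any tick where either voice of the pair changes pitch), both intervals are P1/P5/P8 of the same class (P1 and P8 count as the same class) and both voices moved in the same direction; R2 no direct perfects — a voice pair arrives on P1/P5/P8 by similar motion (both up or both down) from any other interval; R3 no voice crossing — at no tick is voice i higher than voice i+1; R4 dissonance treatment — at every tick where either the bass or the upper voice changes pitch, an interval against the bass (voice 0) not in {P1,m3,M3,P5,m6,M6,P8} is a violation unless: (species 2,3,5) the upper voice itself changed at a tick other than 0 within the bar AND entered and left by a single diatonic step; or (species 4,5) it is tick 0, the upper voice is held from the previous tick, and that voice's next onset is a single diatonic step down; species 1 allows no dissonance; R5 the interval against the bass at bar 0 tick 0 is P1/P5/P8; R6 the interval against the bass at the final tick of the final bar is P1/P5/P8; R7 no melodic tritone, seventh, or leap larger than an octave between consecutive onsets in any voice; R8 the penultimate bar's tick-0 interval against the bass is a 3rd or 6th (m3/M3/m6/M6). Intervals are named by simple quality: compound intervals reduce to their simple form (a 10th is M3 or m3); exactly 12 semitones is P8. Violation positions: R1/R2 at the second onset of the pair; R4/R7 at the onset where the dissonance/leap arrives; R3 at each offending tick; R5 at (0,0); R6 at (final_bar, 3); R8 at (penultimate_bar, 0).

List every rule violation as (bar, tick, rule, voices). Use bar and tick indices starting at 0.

(1, 0, R4, (0, 1))
(6, 0, R4, (0, 1))
(10, 0, R7, (1,))

bar 0: v0=F3 v1=F4 downbeat P8
bar 1: v0=G3 v1=C4 downbeat P4
bar 2: v0=F3 v1=E4 downbeat M7
bar 3: v0=A3 v1=D4 downbeat P4
bar 4: v0=F3 v1=C4 downbeat P5
bar 5: v0=G3 v1=D4 downbeat P5
bar 6: v0=A3 v1=B3 downbeat M2
bar 7: v0=F3 v1=E4 downbeat M7
bar 8: v0=G3 v1=D4 downbeat P5
bar 9: v0=G3 v1=B3 downbeat M3
bar 10: v0=F3 v1=F4 downbeat P8
  -> R4 @ bar 1 tick 0 v(0, 1): G3/C4 P4 untreated
  -> R4 @ bar 6 tick 0 v(0, 1): A3/B3 M2 untreated
  -> R7 @ bar 10 tick 0 v(1,): B3->F4 leap 6st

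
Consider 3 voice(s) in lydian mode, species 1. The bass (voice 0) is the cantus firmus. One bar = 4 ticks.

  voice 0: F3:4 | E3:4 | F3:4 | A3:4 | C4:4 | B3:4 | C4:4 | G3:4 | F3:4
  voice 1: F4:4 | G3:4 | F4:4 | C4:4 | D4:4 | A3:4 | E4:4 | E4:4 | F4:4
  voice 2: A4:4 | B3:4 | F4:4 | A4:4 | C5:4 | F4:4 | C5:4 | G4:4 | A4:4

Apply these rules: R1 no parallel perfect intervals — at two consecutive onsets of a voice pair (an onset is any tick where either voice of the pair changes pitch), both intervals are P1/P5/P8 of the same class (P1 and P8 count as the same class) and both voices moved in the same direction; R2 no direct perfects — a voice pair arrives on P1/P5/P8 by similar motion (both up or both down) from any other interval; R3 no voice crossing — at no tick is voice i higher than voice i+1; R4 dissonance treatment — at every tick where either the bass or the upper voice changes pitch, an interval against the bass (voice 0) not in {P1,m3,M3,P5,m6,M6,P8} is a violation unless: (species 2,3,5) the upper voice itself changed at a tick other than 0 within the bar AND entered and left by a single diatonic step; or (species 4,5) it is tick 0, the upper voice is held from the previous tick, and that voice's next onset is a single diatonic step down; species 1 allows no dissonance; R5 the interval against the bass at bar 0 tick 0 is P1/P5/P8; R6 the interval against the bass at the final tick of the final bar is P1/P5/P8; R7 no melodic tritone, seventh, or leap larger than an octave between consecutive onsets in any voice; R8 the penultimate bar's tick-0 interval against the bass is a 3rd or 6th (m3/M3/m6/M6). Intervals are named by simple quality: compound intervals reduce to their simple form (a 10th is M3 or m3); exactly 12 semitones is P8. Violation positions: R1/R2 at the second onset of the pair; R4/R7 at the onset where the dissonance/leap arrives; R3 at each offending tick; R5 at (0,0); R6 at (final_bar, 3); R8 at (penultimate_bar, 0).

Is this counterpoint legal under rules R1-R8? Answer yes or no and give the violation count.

bar 0: v0=F3 v1=F4 v2=A4 (M3)
bar 1: v0=E3 v1=G3 v2=B3 (P5)
bar 2: v0=F3 v1=F4 v2=F4 (P8)
bar 3: v0=A3 v1=C4 v2=A4 (P8)
bar 4: v0=C4 v1=D4 v2=C5 (P8)
bar 5: v0=B3 v1=A3 v2=F4 (TT)
bar 6: v0=C4 v1=E4 v2=C5 (P8)
bar 7: v0=G3 v1=E4 v2=G4 (P8)
bar 8: v0=F3 v1=F4 v2=A4 (M3)
  R5 @ bar0.0: opens on M3
  R2 @ bar1.0: F3/A4 M3 -> E3/B3 P5 similar
  R7 @ bar1.0: F4->G3 leap 10st
  R7 @ bar1.0: A4->B3 leap 10st
  R2 @ bar2.0: E3/G3 m3 -> F3/F4 P8 similar
  R2 @ bar2.0: E3/B3 P5 -> F3/F4 P8 similar
  R2 @ bar2.0: G3/B3 M3 -> F4/F4 P1 similar
  R7 @ bar2.0: G3->F4 leap 10st
  R7 @ bar2.0: B3->F4 leap 6st
  R1 @ bar3.0: F3/F4 P8 -> A3/A4 P8 similar
  R1 @ bar4.0: A3/A4 P8 -> C4/C5 P8 similar
  R4 @ bar4.0: C4/D4 M2 untreated
  R3 @ bar5.0: B3 above A3
  R4 @ bar5.0: B3/A3 M2 untreated
  R4 @ bar5.0: B3/F4 TT untreated
  R3 @ bar5.1: B3 above A3
  R3 @ bar5.2: B3 above A3
  R3 @ bar5.3: B3 above A3
  R2 @ bar6.0: B3/F4 TT -> C4/C5 P8 similar
  R1 @ bar7.0: C4/C5 P8 -> G3/G4 P8 similar
  R8 @ bar7.0: penult P8 not 3rd/6th
  R6 @ bar8.3: closes on M3

No (22 violations)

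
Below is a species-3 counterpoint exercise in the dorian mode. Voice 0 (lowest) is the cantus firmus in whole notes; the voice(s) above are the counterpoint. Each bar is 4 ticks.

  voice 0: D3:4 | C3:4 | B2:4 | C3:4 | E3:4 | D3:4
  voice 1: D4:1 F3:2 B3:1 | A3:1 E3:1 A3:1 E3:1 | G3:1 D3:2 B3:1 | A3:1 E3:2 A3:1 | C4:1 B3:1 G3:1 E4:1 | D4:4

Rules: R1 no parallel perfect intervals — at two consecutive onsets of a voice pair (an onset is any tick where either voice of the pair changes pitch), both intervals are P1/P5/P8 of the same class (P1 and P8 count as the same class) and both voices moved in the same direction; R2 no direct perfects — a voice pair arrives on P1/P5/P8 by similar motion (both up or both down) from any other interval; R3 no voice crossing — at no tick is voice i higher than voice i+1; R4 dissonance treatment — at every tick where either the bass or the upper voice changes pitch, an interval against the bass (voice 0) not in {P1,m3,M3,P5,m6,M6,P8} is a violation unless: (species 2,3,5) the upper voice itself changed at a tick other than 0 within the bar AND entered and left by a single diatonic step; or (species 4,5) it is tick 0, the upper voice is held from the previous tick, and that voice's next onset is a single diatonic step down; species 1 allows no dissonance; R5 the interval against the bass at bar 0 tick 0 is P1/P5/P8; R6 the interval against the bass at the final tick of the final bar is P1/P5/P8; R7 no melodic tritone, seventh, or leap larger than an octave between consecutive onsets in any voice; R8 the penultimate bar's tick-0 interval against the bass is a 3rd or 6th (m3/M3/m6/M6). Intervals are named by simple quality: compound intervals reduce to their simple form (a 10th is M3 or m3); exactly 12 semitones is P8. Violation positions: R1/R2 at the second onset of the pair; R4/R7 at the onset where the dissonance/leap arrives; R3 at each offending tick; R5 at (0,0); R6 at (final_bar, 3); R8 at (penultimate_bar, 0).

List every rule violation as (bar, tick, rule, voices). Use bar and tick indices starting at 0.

(0, 3, R7, (1,))
(5, 0, R1, (0, 1))

bar 0: v0=D3 v1=D4 downbeat P8
bar 1: v0=C3 v1=A3 downbeat M6
bar 2: v0=B2 v1=G3 downbeat m6
bar 3: v0=C3 v1=A3 downbeat M6
bar 4: v0=E3 v1=C4 downbeat m6
bar 5: v0=D3 v1=D4 downbeat P8
  -> R7 @ bar 0 tick 3 v(1,): F3->B3 leap 6st
  -> R1 @ bar 5 tick 0 v(0, 1): E3/E4 P8 -> D3/D4 P8 similar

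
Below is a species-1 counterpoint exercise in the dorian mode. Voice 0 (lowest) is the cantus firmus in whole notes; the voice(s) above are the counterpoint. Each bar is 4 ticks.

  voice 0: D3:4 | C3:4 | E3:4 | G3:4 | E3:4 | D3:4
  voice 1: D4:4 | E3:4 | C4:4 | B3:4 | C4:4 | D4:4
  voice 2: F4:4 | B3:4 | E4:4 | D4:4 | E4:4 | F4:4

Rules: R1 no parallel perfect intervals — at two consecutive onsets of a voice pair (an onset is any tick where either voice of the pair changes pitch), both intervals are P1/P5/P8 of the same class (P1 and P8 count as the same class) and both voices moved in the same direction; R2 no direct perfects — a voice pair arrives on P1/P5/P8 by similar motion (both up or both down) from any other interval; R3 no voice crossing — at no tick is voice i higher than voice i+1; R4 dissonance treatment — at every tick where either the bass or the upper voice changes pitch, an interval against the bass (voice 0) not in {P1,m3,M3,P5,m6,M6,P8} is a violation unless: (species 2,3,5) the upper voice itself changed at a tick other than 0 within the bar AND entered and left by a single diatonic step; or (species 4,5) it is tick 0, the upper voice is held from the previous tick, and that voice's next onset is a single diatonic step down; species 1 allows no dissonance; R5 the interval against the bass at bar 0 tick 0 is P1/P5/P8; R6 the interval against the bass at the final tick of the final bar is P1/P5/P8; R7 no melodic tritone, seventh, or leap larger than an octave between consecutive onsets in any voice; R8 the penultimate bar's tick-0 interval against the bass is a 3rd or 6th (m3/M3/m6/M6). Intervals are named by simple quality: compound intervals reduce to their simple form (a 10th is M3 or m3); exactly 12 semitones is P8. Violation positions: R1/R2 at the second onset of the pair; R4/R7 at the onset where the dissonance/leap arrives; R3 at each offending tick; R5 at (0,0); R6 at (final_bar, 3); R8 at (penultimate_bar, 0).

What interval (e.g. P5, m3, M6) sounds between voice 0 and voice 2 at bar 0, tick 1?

voice 0=D3 voice 2=F4 -> m3

m3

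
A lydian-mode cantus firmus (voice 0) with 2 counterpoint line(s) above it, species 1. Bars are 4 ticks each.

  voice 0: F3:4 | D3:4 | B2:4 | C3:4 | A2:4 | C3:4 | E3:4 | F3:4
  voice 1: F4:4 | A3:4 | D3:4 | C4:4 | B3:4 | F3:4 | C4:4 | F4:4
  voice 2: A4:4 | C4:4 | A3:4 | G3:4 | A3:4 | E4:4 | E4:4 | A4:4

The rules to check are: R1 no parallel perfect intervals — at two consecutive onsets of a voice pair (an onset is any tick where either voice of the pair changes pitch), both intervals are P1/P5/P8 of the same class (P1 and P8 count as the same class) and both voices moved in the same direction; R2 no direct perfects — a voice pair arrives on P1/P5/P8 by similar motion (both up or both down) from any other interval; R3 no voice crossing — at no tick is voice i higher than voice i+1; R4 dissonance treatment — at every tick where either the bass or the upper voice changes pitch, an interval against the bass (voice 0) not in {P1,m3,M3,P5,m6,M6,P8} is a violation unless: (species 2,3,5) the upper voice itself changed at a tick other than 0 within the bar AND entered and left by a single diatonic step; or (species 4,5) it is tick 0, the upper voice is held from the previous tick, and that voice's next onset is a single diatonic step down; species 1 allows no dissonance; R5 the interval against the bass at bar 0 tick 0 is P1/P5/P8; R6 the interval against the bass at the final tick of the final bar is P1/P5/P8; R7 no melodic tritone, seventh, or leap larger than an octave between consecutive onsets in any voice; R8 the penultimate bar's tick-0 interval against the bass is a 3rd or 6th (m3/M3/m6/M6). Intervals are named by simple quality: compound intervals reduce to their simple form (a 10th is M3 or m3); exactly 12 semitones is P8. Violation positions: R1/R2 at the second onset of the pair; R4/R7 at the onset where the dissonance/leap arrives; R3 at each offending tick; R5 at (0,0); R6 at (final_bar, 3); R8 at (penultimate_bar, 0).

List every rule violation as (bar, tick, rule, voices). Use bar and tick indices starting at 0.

(0, 0, R5, (0, 2))
(1, 0, R2, (0, 1))
(1, 0, R4, (0, 2))
(2, 0, R2, (1, 2))
(2, 0, R4, (0, 2))
(3, 0, R2, (0, 1))
(3, 0, R3, (1, 2))
(3, 0, R7, (1,))
(3, 1, R3, (1, 2))
(3, 2, R3, (1, 2))
(3, 3, R3, (1, 2))
(4, 0, R3, (1, 2))
(4, 0, R4, (0, 1))
(4, 1, R3, (1, 2))
(4, 2, R3, (1, 2))
(4, 3, R3, (1, 2))
(5, 0, R4, (0, 1))
(5, 0, R7, (1,))
(6, 0, R8, (0, 2))
(7, 0, R2, (0, 1))
(7, 3, R6, (0, 2))

bar 0: v0=F3 v1=F4 v2=A4 downbeat M3
bar 1: v0=D3 v1=A3 v2=C4 downbeat m7
bar 2: v0=B2 v1=D3 v2=A3 downbeat m7
bar 3: v0=C3 v1=C4 v2=G3 downbeat P5
bar 4: v0=A2 v1=B3 v2=A3 downbeat P8
bar 5: v0=C3 v1=F3 v2=E4 downbeat M3
bar 6: v0=E3 v1=C4 v2=E4 downbeat P8
bar 7: v0=F3 v1=F4 v2=A4 downbeat M3
  -> R5 @ bar 0 tick 0 v(0, 2): opens on M3
  -> R2 @ bar 1 tick 0 v(0, 1): F3/F4 P8 -> D3/A3 P5 similar
  -> R4 @ bar 1 tick 0 v(0, 2): D3/C4 m7 untreated
  -> R2 @ bar 2 tick 0 v(1, 2): A3/C4 m3 -> D3/A3 P5 similar
  -> R4 @ bar 2 tick 0 v(0, 2): B2/A3 m7 untreated
  -> R2 @ bar 3 tick 0 v(0, 1): B2/D3 m3 -> C3/C4 P8 similar
  -> R3 @ bar 3 tick 0 v(1, 2): C4 above G3
  -> R7 @ bar 3 tick 0 v(1,): D3->C4 leap 10st
  -> R3 @ bar 3 tick 1 v(1, 2): C4 above G3
  -> R3 @ bar 3 tick 2 v(1, 2): C4 above G3
  -> R3 @ bar 3 tick 3 v(1, 2): C4 above G3
  -> R3 @ bar 4 tick 0 v(1, 2): B3 above A3
  -> R4 @ bar 4 tick 0 v(0, 1): A2/B3 M2 untreated
  -> R3 @ bar 4 tick 1 v(1, 2): B3 above A3
  -> R3 @ bar 4 tick 2 v(1, 2): B3 above A3
  -> R3 @ bar 4 tick 3 v(1, 2): B3 above A3
  -> R4 @ bar 5 tick 0 v(0, 1): C3/F3 P4 untreated
  -> R7 @ bar 5 tick 0 v(1,): B3->F3 leap 6st
  -> R8 @ bar 6 tick 0 v(0, 2): penult P8 not 3rd/6th
  -> R2 @ bar 7 tick 0 v(0, 1): E3/C4 m6 -> F3/F4 P8 similar
  -> R6 @ bar 7 tick 3 v(0, 2): closes on M3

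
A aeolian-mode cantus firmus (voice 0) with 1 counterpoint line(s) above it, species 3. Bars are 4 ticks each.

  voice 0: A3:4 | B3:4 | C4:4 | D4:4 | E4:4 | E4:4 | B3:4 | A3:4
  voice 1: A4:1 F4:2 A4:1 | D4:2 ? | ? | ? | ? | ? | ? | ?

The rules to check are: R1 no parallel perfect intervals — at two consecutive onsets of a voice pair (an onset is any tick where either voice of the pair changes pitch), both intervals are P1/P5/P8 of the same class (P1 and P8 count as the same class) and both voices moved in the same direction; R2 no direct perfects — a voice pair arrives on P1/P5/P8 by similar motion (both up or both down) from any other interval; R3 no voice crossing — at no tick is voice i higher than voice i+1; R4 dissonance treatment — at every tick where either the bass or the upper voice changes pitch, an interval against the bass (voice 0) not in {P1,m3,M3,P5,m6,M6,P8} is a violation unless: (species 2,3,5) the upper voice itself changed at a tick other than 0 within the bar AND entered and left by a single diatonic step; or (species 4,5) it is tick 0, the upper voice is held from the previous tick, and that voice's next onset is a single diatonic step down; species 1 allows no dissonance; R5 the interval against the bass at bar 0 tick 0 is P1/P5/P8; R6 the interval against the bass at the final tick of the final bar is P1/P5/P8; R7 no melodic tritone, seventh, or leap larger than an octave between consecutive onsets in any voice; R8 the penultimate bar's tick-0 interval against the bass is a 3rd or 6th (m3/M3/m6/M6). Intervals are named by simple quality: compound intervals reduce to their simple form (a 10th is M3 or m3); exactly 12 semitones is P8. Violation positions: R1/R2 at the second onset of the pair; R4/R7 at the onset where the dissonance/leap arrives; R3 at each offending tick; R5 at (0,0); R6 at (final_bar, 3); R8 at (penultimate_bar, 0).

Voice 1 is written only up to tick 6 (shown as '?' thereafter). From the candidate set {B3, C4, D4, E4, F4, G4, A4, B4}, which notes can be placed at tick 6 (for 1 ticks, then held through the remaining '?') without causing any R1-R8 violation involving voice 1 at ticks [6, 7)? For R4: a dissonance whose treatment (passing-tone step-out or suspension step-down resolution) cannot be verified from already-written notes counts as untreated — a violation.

B3: legal
C4: violates R4
D4: legal
E4: violates R4
F4: violates R4
G4: legal
A4: violates R4
B4: legal

{B3, B4, D4, G4}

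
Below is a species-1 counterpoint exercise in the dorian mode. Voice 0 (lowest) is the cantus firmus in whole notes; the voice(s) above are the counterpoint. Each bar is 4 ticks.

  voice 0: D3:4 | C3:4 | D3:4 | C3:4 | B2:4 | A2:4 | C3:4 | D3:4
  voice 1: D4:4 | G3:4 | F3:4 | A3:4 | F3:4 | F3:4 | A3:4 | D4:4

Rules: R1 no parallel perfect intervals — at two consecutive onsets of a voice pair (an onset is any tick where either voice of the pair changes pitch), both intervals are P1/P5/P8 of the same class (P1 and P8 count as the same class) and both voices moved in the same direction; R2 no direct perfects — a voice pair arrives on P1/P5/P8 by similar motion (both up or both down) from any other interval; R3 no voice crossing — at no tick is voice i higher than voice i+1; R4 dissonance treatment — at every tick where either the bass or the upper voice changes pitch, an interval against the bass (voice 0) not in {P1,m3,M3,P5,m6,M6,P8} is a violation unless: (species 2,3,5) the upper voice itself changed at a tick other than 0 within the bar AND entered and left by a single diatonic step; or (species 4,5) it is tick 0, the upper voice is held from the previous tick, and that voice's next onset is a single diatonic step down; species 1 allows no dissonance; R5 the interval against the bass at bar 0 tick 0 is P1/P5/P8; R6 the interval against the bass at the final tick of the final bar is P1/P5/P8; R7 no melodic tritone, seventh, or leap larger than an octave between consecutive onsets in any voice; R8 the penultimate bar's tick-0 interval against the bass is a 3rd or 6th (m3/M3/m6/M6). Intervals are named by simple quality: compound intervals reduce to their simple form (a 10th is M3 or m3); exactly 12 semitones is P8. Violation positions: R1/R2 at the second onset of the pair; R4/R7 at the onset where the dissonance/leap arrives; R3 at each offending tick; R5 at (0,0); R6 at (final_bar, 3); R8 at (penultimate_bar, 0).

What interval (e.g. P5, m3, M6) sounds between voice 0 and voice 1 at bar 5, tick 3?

voice 0=A2 voice 1=F3 -> m6

m6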